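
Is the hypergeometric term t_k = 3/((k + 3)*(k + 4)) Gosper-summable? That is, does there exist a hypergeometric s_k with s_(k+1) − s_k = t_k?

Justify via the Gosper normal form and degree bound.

Step 1: r(k) = (k + 3)/(k + 5).
Normal form (A,B,C) = (k + 3, k + 5, 1).
Set up (k + 3)·f(k+1) − (k + 4)·f(k) − (1) = 0.
Bound: deg f ≤ 1.
Solve for f: f(k) = k/3 (degree 1 ≤ 1).
So s_k = (B(k−1)f/C)·t_k = (k*(k + 4)/3)·t_k = k/(k + 3).
s_(k+1) − s_k = 3/(k**2 + 7*k + 12) = t_k.

Yes. s_k = k/(k + 3).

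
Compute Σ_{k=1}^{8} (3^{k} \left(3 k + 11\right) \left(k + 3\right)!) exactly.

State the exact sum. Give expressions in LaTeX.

Σ = 9428188492728

Step 1: r(k) = 3*(k + 4)*(3*k + 14)/(3*k + 11).
Factor: A=3*k + 12; B=1; C=k + 11/3.
Key eq: (3*k + 12)·f(k+1) = (1)·f(k) + (k + 11/3).
d = 0 from the (1,0,1) case.
Solve for f: f(k) = 1/3 (degree 0 ≤ 0).
So s_k = (B(k−1)f/C)·t_k = (1/(3*k + 11))·t_k = 3**k*factorial(k + 3).
s_(k+1) − s_k = 3**k*(3*k + 11)*factorial(k + 3) = t_k.
Sum = s_(9) − s_(1); s_(9) = 9428188492800, s_(1) = 72 ⇒ 9428188492728.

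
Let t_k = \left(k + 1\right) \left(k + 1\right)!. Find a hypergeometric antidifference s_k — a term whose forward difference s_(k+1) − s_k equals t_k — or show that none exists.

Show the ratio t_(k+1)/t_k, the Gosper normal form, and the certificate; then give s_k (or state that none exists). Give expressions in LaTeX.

s_k = \left(k + 1\right)!

Ratio r(k) = (k + 2)**2/(k + 1).
So A=k + 2 and B=1, with C=k + 1.
Solve (k + 2)·f(k+1) − (1)·f(k) = k + 1.
From deg A=1, deg B=0, deg C=1: d=0.
Solving with deg f ≤ 0: f(k) = 1.
Certificate R = B(k−1)f/C = 1/(k + 1) gives s_k = factorial(k + 1).
Verify: (k + 1)*factorial(k + 1) matches t_k.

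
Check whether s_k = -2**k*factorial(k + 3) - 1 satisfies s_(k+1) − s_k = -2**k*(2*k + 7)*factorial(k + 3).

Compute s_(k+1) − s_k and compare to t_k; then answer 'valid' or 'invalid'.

s_(k+1) = -2**(k + 1)*factorial(k + 4) - 1
s_(k+1) − s_k = -2**k*(2*k + 7)*factorial(k + 3)
(s_(k+1) − s_k) − t_k = 0

valid; difference matches t_k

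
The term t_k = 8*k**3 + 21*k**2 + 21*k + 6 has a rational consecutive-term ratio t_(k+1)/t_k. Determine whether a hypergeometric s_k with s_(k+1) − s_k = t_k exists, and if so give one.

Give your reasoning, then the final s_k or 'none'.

s_k = k*(2*k**3 + 3*k**2 + 2*k - 1)

Ratio r(k) = (8*k**3 + 45*k**2 + 87*k + 56)/(8*k**3 + 21*k**2 + 21*k + 6).
So A=1 and B=1, with C=k**3 + 21*k**2/8 + 21*k/8 + 3/4.
Set up (1)·f(k+1) − (1)·f(k) − (k**3 + 21*k**2/8 + 21*k/8 + 3/4) = 0.
Bound: deg f ≤ 4.
Coefficient equations give f(k) = k*(2*k**3 + 3*k**2 + 2*k - 1)/8.
Then R = B(k−1)f/C = k*(2*k**3 + 3*k**2 + 2*k - 1)/(8*k**3 + 21*k**2 + 21*k + 6), so s_k = R(k)·t_k = k*(2*k**3 + 3*k**2 + 2*k - 1).
Verify: 8*k**3 + 21*k**2 + 21*k + 6 matches t_k.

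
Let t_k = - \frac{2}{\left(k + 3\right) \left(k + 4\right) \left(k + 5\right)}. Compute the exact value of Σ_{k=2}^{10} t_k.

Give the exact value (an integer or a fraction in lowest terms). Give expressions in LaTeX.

The ratio is (k + 3)/(k + 6).
Normal form (A,B,C) = (k + 3, k + 6, 1).
Set up (k + 3)·f(k+1) − (k + 5)·f(k) − (1) = 0.
deg f ≤ 2 (via 1,1,0).
Match coefficients ⇒ f(k) = k*(k + 7)/24.
R(k) = B(k−1)·f(k)/C(k) = k*(k + 5)*(k + 7)/24; s_k = R·t_k = k*(-k - 7)/(12*(k + 3)*(k + 4)).
Check: Δs_k = -2/(k**3 + 12*k**2 + 47*k + 60). ✓
Evaluate s at k=11 and k=2: -11/140 and -1/20; difference -1/35.

Σ = -1/35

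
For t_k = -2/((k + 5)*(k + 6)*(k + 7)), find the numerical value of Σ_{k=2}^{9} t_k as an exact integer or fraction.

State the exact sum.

r(k) = (k + 5)/(k + 8) after simplifying.
Factor: A=k + 5; B=k + 8; C=1.
Set up (k + 5)·f(k+1) − (k + 7)·f(k) − (1) = 0.
deg f ≤ 2 (via 1,1,0).
Solve for f: f(k) = k*(k + 11)/60 (degree 2 ≤ 2).
R(k) = B(k−1)·f(k)/C(k) = k*(k + 7)*(k + 11)/60; s_k = R·t_k = k*(-k - 11)/(30*(k + 5)*(k + 6)).
Verify: -2/(k**3 + 18*k**2 + 107*k + 210) matches t_k.
Σ_(k=2)^(9) t_k = s_(10) − s_(2) = -7/240 − (-13/840) = -23/1680.

Σ = -23/1680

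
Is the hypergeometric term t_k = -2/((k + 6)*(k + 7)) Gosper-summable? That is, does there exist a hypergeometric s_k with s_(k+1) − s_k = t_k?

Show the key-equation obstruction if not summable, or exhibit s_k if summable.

Yes. s_k = -k/(3*k + 18).

Step 1: r(k) = (k + 6)/(k + 8).
Factor: A=k + 6; B=k + 8; C=1.
Need (k + 6)·f(k+1) − (k + 7)·f(k) = 1.
From deg A=1, deg B=1, deg C=0: d=1.
Solve for f: f(k) = k/6 (degree 1 ≤ 1).
Certificate R = B(k−1)f/C = k*(k + 7)/6 gives s_k = -k/(3*k + 18).
Δs = -2/(k**2 + 13*k + 42), as required.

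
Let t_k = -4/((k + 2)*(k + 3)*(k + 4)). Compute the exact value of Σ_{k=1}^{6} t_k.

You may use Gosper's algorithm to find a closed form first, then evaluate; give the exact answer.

Ratio r(k) = (k + 2)/(k + 5).
A = k + 2, B = k + 5, C = 1.
Key eq: (k + 2)·f(k+1) = (k + 4)·f(k) + (1).
d = 2 from the (1,1,0) case.
Coefficient equations give f(k) = k*(k + 5)/12.
Get s_k = R·t_k = k*(-k - 5)/(3*(k + 2)*(k + 3)) with R(k) = B(k−1)f(k)/C(k) = k*(k + 4)*(k + 5)/12.
Check: Δs_k = -4/(k**3 + 9*k**2 + 26*k + 24). ✓
Telescoping: Σ = s_(7) − s_(1) = -14/45 − (-1/6) = -13/90.

Σ = -13/90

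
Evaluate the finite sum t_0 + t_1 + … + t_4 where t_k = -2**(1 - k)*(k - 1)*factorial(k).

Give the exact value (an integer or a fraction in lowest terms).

t_(k+1)/t_k = k*(k + 1)/(2*(k - 1)).
A = k/2 + 1/2, B = 1, C = k - 1.
Key eq: (k/2 + 1/2)·f(k+1) = (1)·f(k) + (k - 1).
Degrees (1,0,1) ⇒ d ≤ 0.
A polynomial solution: f(k) = 2.
Certificate R = B(k−1)f/C = 2/(k - 1) gives s_k = -2**(2 - k)*factorial(k).
Check: Δs_k = -2**(1 - k)*(k - 1)*factorial(k). ✓
Telescoping: Σ = s_(5) − s_(0) = -15 − (-4) = -11.

Σ = -11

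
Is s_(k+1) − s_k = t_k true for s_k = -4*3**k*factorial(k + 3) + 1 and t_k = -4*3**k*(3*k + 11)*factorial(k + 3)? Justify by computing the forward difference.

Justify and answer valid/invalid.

Valid — Δs_k = t_k.

s_(k+1) = -4*3**(k + 1)*factorial(k + 4) + 1
s_(k+1) − s_k = -4*3**k*(3*k + 11)*factorial(k + 3)
(s_(k+1) − s_k) − t_k = 0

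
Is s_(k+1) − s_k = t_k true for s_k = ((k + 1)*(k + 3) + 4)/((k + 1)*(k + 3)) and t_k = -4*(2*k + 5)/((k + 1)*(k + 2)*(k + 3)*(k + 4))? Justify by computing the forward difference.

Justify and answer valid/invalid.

Valid — Δs_k = t_k.

s_(k+1) = ((k + 2)*(k + 4) + 4)/((k + 2)*(k + 4))
s_(k+1) − s_k = 4*(-2*k - 5)/(k**4 + 10*k**3 + 35*k**2 + 50*k + 24)
(s_(k+1) − s_k) − t_k = 0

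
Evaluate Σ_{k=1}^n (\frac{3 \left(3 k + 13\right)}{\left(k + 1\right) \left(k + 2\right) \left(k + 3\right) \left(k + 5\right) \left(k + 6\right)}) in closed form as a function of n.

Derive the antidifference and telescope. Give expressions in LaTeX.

S(n) = \frac{n \left(n^{2} + 11 n + 36\right)}{12 \left(n^{3} + 11 n^{2} + 36 n + 36\right)}

Compute t_(k+1)/t_k: get (k + 1)*(k + 5)*(3*k + 16)/((k + 4)*(k + 7)*(3*k + 13)).
A = k + 1, B = k + 7, C = k**2 + 25*k/3 + 52/3.
Solve (k + 1)·f(k+1) − (k + 6)·f(k) = k**2 + 25*k/3 + 52/3.
d = 5 from the (1,1,2) case.
Solve for f: f(k) = k*(k + 3)*(k + 4)*(k**2 + 8*k + 17)/30 (degree 5 ≤ 5).
Certificate R = B(k−1)f/C = k*(k + 3)*(k + 6)*(k**2 + 8*k + 17)/(10*(3*k + 13)) gives s_k = 3*k*(k**2 + 8*k + 17)/(10*(k**3 + 8*k**2 + 17*k + 10)).
Check: Δs_k = 3*(3*k + 13)/(k**5 + 17*k**4 + 107*k**3 + 307*k**2 + 396*k + 180). ✓
s_(n+1) = 3*(n**3 + 11*n**2 + 36*n + 26)/(10*(n**3 + 11*n**2 + 36*n + 36)) and s_(1) = 13/60, so S(n) = n*(n**2 + 11*n + 36)/(12*(n**3 + 11*n**2 + 36*n + 36)).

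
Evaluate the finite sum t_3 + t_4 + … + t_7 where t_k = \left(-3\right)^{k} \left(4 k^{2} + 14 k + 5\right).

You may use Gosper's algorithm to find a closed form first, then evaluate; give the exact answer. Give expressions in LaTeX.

Σ = -518697

Compute t_(k+1)/t_k: get 3*(-4*k**2 - 22*k - 23)/(4*k**2 + 14*k + 5).
Factor: A=-3; B=1; C=k**2 + 7*k/2 + 5/4.
Key eq: (-3)·f(k+1) = (1)·f(k) + (k**2 + 7*k/2 + 5/4).
deg f ≤ 2 (via 0,0,2).
Solve for f: f(k) = -(k**2 + 2*k - 1)/4 (degree 2 ≤ 2).
Then R = B(k−1)f/C = -(k**2 + 2*k - 1)/(4*k**2 + 14*k + 5), so s_k = R(k)·t_k = (-3)**k*(-k**2 - 2*k + 1).
s_(k+1) − s_k = (-3)**k*(4*k**2 + 14*k + 5) = t_k.
Sum = s_(8) − s_(3); s_(8) = -518319, s_(3) = 378 ⇒ -518697.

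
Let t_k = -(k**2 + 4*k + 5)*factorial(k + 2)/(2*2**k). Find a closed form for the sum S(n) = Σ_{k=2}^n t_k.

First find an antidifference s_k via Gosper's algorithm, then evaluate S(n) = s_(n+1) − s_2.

t_(k+1)/t_k = (k + 3)*(4*k + (k + 1)**2 + 9)/(2*(k**2 + 4*k + 5)).
Gosper form: A/B · C(k+1)/C(k) with A=k/2 + 3/2, B=1, C=k**2 + 4*k + 5.
Set up (k/2 + 3/2)·f(k+1) − (1)·f(k) − (k**2 + 4*k + 5) = 0.
deg f ≤ 1 (via 1,0,2).
Solve for f: f(k) = 2*(k + 2) (degree 1 ≤ 1).
So s_k = (B(k−1)f/C)·t_k = (2*(k + 2)/(k**2 + 4*k + 5))·t_k = -(k + 2)*factorial(k + 2)/2**k.
Δs = -(k**2 + 4*k + 5)*factorial(k + 2)/(2*2**k), as required.
Σ_(k=2)^n t_k = s_(n+1) − s_(2) = (-2**(-n - 1)*(n + 3)*factorial(n + 3)) − (-24), i.e. 24 - n*factorial(n + 3)/(2*2**n) - 3*factorial(n + 3)/(2*2**n).

S(n) = 24 - n*factorial(n + 3)/(2*2**n) - 3*factorial(n + 3)/(2*2**n)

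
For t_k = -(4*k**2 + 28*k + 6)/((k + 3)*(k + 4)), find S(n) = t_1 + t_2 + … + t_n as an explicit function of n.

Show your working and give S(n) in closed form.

t_(k+1)/t_k = (k + 3)*(14*k + 2*(k + 1)**2 + 17)/((k + 5)*(2*k**2 + 14*k + 3)).
Factor: A=k + 3; B=k + 5; C=k**2 + 7*k + 3/2.
Need (k + 3)·f(k+1) − (k + 4)·f(k) = k**2 + 7*k + 3/2.
From deg A=1, deg B=1, deg C=2: d=2.
Solve for f: f(k) = k*(2*k - 1)/2 (degree 2 ≤ 2).
Then R = B(k−1)f/C = k*(k + 4)*(2*k - 1)/(2*k**2 + 14*k + 3), so s_k = R(k)·t_k = 2*k*(1 - 2*k)/(k + 3).
Δs = 2*(-2*k**2 - 14*k - 3)/(k**2 + 7*k + 12), as required.
Telescope: S(n) = s_(n+1) − s_(1) = 2*(-2*n**2 - 3*n - 1)/(n + 4) − (-1/2) = n*(-8*n - 11)/(2*(n + 4)).

S(n) = n*(-8*n - 11)/(2*(n + 4))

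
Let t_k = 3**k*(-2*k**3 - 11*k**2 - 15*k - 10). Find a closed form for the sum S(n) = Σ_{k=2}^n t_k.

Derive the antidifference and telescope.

S(n) = -3*3**n*n**3 - 12*3**n*n**2 - 15*3**n*n - 12*3**n + 126

Ratio r(k) = 3*(2*k**3 + 17*k**2 + 43*k + 38)/(2*k**3 + 11*k**2 + 15*k + 10).
A = 3, B = 1, C = k**3 + 11*k**2/2 + 15*k/2 + 5.
Set up (3)·f(k+1) − (1)·f(k) − (k**3 + 11*k**2/2 + 15*k/2 + 5) = 0.
Bound: deg f ≤ 3.
Solving with deg f ≤ 3: f(k) = (k**3 + k**2 + 2)/2.
Certificate R = B(k−1)f/C = (k**3 + k**2 + 2)/(2*k**3 + 11*k**2 + 15*k + 10) gives s_k = 3**k*(-k**3 - k**2 - 2).
s_(k+1) − s_k = 3**k*(-2*k**3 - 11*k**2 - 15*k - 10) = t_k.
s_(n+1) = 3**(n + 1)*(-n**3 - 4*n**2 - 5*n - 4) and s_(2) = -126, so S(n) = -3*3**n*n**3 - 12*3**n*n**2 - 15*3**n*n - 12*3**n + 126.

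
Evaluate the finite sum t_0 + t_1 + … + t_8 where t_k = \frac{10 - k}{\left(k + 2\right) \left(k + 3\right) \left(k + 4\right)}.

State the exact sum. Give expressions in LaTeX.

Σ = 31/44

r(k) = (k - 9)*(k + 2)/((k - 10)*(k + 5)) after simplifying.
Take A(k)=k + 2, B(k)=k + 5, C(k)=k - 10.
f must satisfy (k + 2)·f(k+1) − (k + 4)·f(k) = k - 10.
From deg A=1, deg B=1, deg C=1: d=2.
Match coefficients ⇒ f(k) = -k*(2*k + 13)/3.
R(k) = B(k−1)·f(k)/C(k) = -k*(k + 4)*(2*k + 13)/(3*(k - 10)); s_k = R·t_k = k*(2*k + 13)/(3*(k + 2)*(k + 3)).
Check: Δs_k = (10 - k)/(k**3 + 9*k**2 + 26*k + 24). ✓
Telescoping: Σ = s_(9) − s_(0) = 31/44 − (0) = 31/44.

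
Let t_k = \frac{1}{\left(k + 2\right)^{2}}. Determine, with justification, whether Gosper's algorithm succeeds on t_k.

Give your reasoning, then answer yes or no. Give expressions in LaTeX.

r(k) = (k + 2)**2/(k + 3)**2 after simplifying.
Take A(k)=k**2 + 4*k + 4, B(k)=k**2 + 6*k + 9, C(k)=1.
Key eq: (k**2 + 4*k + 4)·f(k+1) = (k**2 + 4*k + 4)·f(k) + (1).
Degrees (2,2,0) ⇒ d ≤ 0.
Generic f = c0 gives residual -1; -1 = 0 cannot hold, so t_k is not Gosper-summable.

No — key equation has no polynomial f.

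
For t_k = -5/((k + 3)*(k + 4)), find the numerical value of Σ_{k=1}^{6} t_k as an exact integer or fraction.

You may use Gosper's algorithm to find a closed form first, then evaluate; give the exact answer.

Ratio r(k) = (k + 3)/(k + 5).
Gosper form: A/B · C(k+1)/C(k) with A=k + 3, B=k + 5, C=1.
Set up (k + 3)·f(k+1) − (k + 4)·f(k) − (1) = 0.
From deg A=1, deg B=1, deg C=0: d=1.
A polynomial solution: f(k) = k/3.
R(k) = B(k−1)·f(k)/C(k) = k*(k + 4)/3; s_k = R·t_k = -5*k/(3*k + 9).
Δs = -5/(k**2 + 7*k + 12), as required.
Evaluate s at k=7 and k=1: -7/6 and -5/12; difference -3/4.

Σ = -3/4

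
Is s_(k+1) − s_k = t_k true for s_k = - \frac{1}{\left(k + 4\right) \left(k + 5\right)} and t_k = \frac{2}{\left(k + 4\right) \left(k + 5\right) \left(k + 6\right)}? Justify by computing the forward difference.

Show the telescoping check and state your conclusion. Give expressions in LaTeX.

valid; difference matches t_k

s_(k+1) = -1/((k + 5)*(k + 6))
s_(k+1) − s_k = 2/(k**3 + 15*k**2 + 74*k + 120)
(s_(k+1) − s_k) − t_k = 0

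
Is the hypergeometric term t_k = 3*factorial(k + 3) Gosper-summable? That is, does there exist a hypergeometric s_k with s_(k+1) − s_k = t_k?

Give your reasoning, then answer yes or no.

No — t_k has no hypergeometric antidifference.

r(k) = k + 4 after simplifying.
So A=k + 4 and B=1, with C=1.
f must satisfy (k + 4)·f(k+1) − (1)·f(k) = 1.
From deg A=1, deg B=0, deg C=0: d=-1.
Bound -1 < 0, so the key equation has no polynomial solution.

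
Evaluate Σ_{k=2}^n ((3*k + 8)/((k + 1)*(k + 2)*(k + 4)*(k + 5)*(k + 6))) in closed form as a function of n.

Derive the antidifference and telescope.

S(n) = (n**3 + 13*n**2 + 52*n - 66)/(126*(n**3 + 13*n**2 + 52*n + 60))

t_(k+1)/t_k = (k + 1)*(k + 4)*(3*k + 11)/((k + 3)*(k + 7)*(3*k + 8)).
Factor: A=k + 1; B=k + 7; C=k**2 + 17*k/3 + 8.
Key eq: (k + 1)·f(k+1) = (k + 6)·f(k) + (k**2 + 17*k/3 + 8).
Degrees (1,1,2) ⇒ d ≤ 5.
A polynomial solution: f(k) = k*(k + 2)*(k + 3)*(k**2 + 10*k + 29)/60.
R(k) = B(k−1)·f(k)/C(k) = k*(k + 2)*(k + 6)*(k**2 + 10*k + 29)/(20*(3*k + 8)); s_k = R·t_k = k*(k**2 + 10*k + 29)/(20*(k**3 + 10*k**2 + 29*k + 20)).
Verify: (3*k + 8)/(k**5 + 18*k**4 + 121*k**3 + 372*k**2 + 508*k + 240) matches t_k.
Evaluate: s_(n+1) = (n**3 + 13*n**2 + 52*n + 40)/(20*(n**3 + 13*n**2 + 52*n + 60)); subtract s_(2) = 53/1260 ⇒ S(n) = (n**3 + 13*n**2 + 52*n - 66)/(126*(n**3 + 13*n**2 + 52*n + 60)).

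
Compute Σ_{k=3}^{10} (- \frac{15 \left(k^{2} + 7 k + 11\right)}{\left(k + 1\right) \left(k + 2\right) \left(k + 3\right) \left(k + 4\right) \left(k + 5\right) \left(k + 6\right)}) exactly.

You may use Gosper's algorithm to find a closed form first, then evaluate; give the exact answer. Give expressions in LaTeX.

The ratio is (k + 1)*(7*k + (k + 1)**2 + 18)/((k + 7)*(k**2 + 7*k + 11)).
Take A(k)=k + 1, B(k)=k + 7, C(k)=k**2 + 7*k + 11.
Need (k + 1)·f(k+1) − (k + 6)·f(k) = k**2 + 7*k + 11.
Degrees (1,1,2) ⇒ d ≤ 5.
Match coefficients ⇒ f(k) = k*(k + 2)*(k + 4)*(k**2 + 9*k + 23)/45.
Then R = B(k−1)f/C = k*(k + 2)*(k + 4)*(k + 6)*(k**2 + 9*k + 23)/(45*(k**2 + 7*k + 11)), so s_k = R(k)·t_k = k*(-k**2 - 9*k - 23)/(3*(k**3 + 9*k**2 + 23*k + 15)).
Δs = 15*(-k**2 - 7*k - 11)/(k**6 + 21*k**5 + 175*k**4 + 735*k**3 + 1624*k**2 + 1764*k + 720), as required.
Σ_(k=3)^(10) t_k = s_(11) − s_(3) = -297/896 − (-59/192) = -65/2688.

Σ = -65/2688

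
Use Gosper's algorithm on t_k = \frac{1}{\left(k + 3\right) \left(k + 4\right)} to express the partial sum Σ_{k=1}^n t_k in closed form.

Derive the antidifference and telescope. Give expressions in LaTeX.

Ratio r(k) = (k + 3)/(k + 5).
A = k + 3, B = k + 5, C = 1.
Need (k + 3)·f(k+1) − (k + 4)·f(k) = 1.
Degrees (1,1,0) ⇒ d ≤ 1.
Match coefficients ⇒ f(k) = k/3.
R(k) = B(k−1)·f(k)/C(k) = k*(k + 4)/3; s_k = R·t_k = k/(3*(k + 3)).
s_(k+1) − s_k = 1/(k**2 + 7*k + 12) = t_k.
s_(n+1) = (n + 1)/(3*(n + 4)) and s_(1) = 1/12, so S(n) = n/(4*(n + 4)).

S(n) = \frac{n}{4 \left(n + 4\right)}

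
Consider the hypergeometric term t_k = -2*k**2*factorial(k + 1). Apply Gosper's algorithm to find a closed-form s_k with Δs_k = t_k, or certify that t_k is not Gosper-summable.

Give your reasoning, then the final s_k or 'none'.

s_k = -2*(k - 2)*factorial(k + 1)

r(k) = (k + 1)**2*(k + 2)/k**2 after simplifying.
Gosper form: A/B · C(k+1)/C(k) with A=k + 2, B=1, C=k**2.
Need (k + 2)·f(k+1) − (1)·f(k) = k**2.
deg f ≤ 1 (via 1,0,2).
Solving with deg f ≤ 1: f(k) = k - 2.
Then R = B(k−1)f/C = (k - 2)/k**2, so s_k = R(k)·t_k = -2*(k - 2)*factorial(k + 1).
s_(k+1) − s_k = -2*k**2*factorial(k + 1) = t_k.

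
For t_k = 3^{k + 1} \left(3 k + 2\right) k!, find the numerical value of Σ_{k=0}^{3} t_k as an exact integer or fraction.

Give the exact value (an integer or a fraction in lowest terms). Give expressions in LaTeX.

t_(k+1)/t_k = 3*(k + 1)*(3*k + 5)/(3*k + 2).
Gosper form: A/B · C(k+1)/C(k) with A=3*k + 3, B=1, C=k + 2/3.
Solve (3*k + 3)·f(k+1) − (1)·f(k) = k + 2/3.
deg f ≤ 0 (via 1,0,1).
Solve for f: f(k) = 1/3 (degree 0 ≤ 0).
Certificate R = B(k−1)f/C = 1/(3*k + 2) gives s_k = 3**(k + 1)*factorial(k).
Verify: 3**(k + 1)*(3*k + 2)*factorial(k) matches t_k.
Sum = s_(4) − s_(0); s_(4) = 5832, s_(0) = 3 ⇒ 5829.

Σ = 5829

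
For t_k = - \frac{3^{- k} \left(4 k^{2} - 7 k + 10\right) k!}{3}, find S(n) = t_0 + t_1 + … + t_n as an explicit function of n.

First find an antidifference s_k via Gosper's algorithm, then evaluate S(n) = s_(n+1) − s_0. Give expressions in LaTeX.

S(n) = - 3^{- n - 1} \left(3^{n + 2} + 4 n^{2} n! + 5 n n! + n!\right)

Ratio r(k) = (k + 1)*(-7*k + 4*(k + 1)**2 + 3)/(3*(4*k**2 - 7*k + 10)).
Factor: A=k/3 + 1/3; B=1; C=k**2 - 7*k/4 + 5/2.
Solve (k/3 + 1/3)·f(k+1) − (1)·f(k) = k**2 - 7*k/4 + 5/2.
deg f ≤ 1 (via 1,0,2).
A polynomial solution: f(k) = 3*(4*k - 3)/4.
Certificate R = B(k−1)f/C = 3*(4*k - 3)/(4*k**2 - 7*k + 10) gives s_k = -(4*k - 3)*factorial(k)/3**k.
Verify: -(4*k**2 - 7*k + 10)*factorial(k)/(3*3**k) matches t_k.
Σ_(k=0)^n t_k = s_(n+1) − s_(0) = (-3**(-n - 1)*(4*n + 1)*factorial(n + 1)) − (3), i.e. -3**(-n - 1)*(3**(n + 2) + 4*n**2*factorial(n) + 5*n*factorial(n) + factorial(n)).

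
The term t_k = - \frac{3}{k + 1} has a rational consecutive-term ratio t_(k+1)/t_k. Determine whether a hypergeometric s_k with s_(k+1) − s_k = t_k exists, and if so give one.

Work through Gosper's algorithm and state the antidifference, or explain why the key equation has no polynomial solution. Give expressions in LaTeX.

not Gosper-summable; s_k does not exist

r(k) = (k + 1)/(k + 2) after simplifying.
Normal form (A,B,C) = (k + 1, k + 2, 1).
Set up (k + 1)·f(k+1) − (k + 1)·f(k) − (1) = 0.
d = 0 from the (1,1,0) case.
Put f(k) = c0: A·f(k+1) − B(k−1)·f(k) − C = -1; need -1 = 0 — inconsistent ⇒ no f, not summable.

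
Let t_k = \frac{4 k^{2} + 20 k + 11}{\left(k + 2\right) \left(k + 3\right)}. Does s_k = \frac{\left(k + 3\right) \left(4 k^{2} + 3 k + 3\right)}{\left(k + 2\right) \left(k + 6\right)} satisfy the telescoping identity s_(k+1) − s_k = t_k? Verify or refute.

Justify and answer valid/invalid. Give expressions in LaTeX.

s_(k+1) = (k + 4)*(3*k + 4*(k + 1)**2 + 6)/((k + 3)*(k + 7))
s_(k+1) − s_k = (4*k**4 + 72*k**3 + 352*k**2 + 626*k + 291)/(k**4 + 18*k**3 + 113*k**2 + 288*k + 252)
(s_(k+1) − s_k) − t_k = 3*(-29*k**2 - 119*k - 57)/(k**4 + 18*k**3 + 113*k**2 + 288*k + 252)

Invalid: residual \frac{3 \left(- 29 k^{2} - 119 k - 57\right)}{k^{4} + 18 k^{3} + 113 k^{2} + 288 k + 252} ≠ 0.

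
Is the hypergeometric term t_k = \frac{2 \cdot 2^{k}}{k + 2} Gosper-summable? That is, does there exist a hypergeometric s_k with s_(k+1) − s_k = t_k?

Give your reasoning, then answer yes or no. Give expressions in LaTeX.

Compute t_(k+1)/t_k: get 2*(k + 2)/(k + 3).
A = 2*k + 4, B = k + 3, C = 1.
Set up (2*k + 4)·f(k+1) − (k + 2)·f(k) − (1) = 0.
deg f ≤ -1 (via 1,1,0).
Bound -1 < 0, so the key equation has no polynomial solution.

No — t_k has no hypergeometric antidifference.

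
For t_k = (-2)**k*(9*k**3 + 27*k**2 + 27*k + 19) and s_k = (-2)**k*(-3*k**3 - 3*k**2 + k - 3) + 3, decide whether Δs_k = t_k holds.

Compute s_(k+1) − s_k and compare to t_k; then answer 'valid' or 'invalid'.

s_(k+1) = (-2)**(k + 1)*(k - 3*(k + 1)**3 - 3*(k + 1)**2 - 2) + 3
s_(k+1) − s_k = (-2)**k*(9*k**3 + 27*k**2 + 27*k + 19)
(s_(k+1) − s_k) − t_k = 0

valid (s_(k+1) − s_k reduces to t_k)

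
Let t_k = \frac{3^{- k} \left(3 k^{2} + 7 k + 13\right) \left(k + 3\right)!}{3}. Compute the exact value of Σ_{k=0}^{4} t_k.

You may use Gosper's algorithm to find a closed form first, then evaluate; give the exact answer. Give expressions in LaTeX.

t_(k+1)/t_k = (k + 4)*(7*k + 3*(k + 1)**2 + 20)/(3*(3*k**2 + 7*k + 13)).
A = k/3 + 4/3, B = 1, C = k**2 + 7*k/3 + 13/3.
Key eq: (k/3 + 4/3)·f(k+1) = (1)·f(k) + (k**2 + 7*k/3 + 13/3).
deg f ≤ 1 (via 1,0,2).
Solve for f: f(k) = 3*k + 1 (degree 1 ≤ 1).
Then R = B(k−1)f/C = 3*(3*k + 1)/(3*k**2 + 7*k + 13), so s_k = R(k)·t_k = (3*k + 1)*factorial(k + 3)/3**k.
Verify: (3*k**2 + 7*k + 13)*factorial(k + 3)/(3*3**k) matches t_k.
Σ_(k=0)^(4) t_k = s_(5) − s_(0) = 71680/27 − (6) = 71518/27.

Σ = 71518/27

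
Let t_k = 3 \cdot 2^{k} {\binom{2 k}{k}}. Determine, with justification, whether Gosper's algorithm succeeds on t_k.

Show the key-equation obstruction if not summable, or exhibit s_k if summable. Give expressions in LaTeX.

No. Not Gosper-summable.

t_(k+1)/t_k = 4*(2*k + 1)/(k + 1).
Factor: A=8*k + 4; B=k + 1; C=1.
Set up (8*k + 4)·f(k+1) − (k)·f(k) − (1) = 0.
From deg A=1, deg B=1, deg C=0: d=-1.
deg f ≤ -1 is impossible — no certificate.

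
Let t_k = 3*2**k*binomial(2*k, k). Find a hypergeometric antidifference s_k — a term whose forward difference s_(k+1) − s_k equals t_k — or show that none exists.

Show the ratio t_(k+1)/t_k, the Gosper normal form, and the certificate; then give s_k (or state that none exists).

Step 1: r(k) = 4*(2*k + 1)/(k + 1).
Take A(k)=8*k + 4, B(k)=k + 1, C(k)=1.
Set up (8*k + 4)·f(k+1) − (k)·f(k) − (1) = 0.
From deg A=1, deg B=1, deg C=0: d=-1.
d = -1 < 0 ⇒ no nonzero polynomial f; not summable.

none — t_k is not Gosper-summable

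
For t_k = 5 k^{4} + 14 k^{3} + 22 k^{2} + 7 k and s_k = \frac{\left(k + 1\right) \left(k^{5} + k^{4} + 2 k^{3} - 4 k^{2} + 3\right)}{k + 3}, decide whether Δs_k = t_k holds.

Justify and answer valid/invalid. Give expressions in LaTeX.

s_(k+1) = (k + 2)*((k + 1)**5 + (k + 1)**4 + 2*(k + 1)**3 - 4*(k + 1)**2 + 3)/(k + 4)
s_(k+1) − s_k = (5*k**6 + 41*k**5 + 124*k**4 + 205*k**3 + 159*k**2 + 42*k + 6)/(k**2 + 7*k + 12)
(s_(k+1) − s_k) − t_k = 2*(-4*k**5 - 28*k**4 - 62*k**3 - 77*k**2 - 21*k + 3)/(k**2 + 7*k + 12)

Invalid: residual \frac{2 \left(- 4 k^{5} - 28 k^{4} - 62 k^{3} - 77 k^{2} - 21 k + 3\right)}{k^{2} + 7 k + 12} ≠ 0.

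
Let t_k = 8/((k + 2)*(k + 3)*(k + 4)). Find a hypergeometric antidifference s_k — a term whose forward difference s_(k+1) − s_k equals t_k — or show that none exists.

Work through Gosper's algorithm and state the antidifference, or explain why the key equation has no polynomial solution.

Ratio r(k) = (k + 2)/(k + 5).
Take A(k)=k + 2, B(k)=k + 5, C(k)=1.
Key eq: (k + 2)·f(k+1) = (k + 4)·f(k) + (1).
deg f ≤ 2 (via 1,1,0).
A polynomial solution: f(k) = k*(k + 5)/12.
Certificate R = B(k−1)f/C = k*(k + 4)*(k + 5)/12 gives s_k = 2*k*(k + 5)/(3*(k + 2)*(k + 3)).
s_(k+1) − s_k = 8/(k**3 + 9*k**2 + 26*k + 24) = t_k.

s_k = 2*k*(k + 5)/(3*(k + 2)*(k + 3))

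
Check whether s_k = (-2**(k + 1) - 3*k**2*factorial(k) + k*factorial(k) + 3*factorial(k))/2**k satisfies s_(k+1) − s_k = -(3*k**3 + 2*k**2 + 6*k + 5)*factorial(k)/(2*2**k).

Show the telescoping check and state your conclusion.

valid; difference matches t_k

s_(k+1) = (-4*2**k - 3*k**3*factorial(k) - 8*k**2*factorial(k) - 4*k*factorial(k) + factorial(k))/(2*2**k)
s_(k+1) − s_k = -(3*k**3 + 2*k**2 + 6*k + 5)*factorial(k)/(2*2**k)
(s_(k+1) − s_k) − t_k = 0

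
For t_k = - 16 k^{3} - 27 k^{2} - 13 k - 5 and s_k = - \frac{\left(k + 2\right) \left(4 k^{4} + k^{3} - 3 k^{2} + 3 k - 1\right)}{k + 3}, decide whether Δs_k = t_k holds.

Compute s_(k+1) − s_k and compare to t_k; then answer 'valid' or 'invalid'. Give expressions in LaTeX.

s_(k+1) = (-4*k**5 - 29*k**4 - 75*k**3 - 88*k**2 - 52*k - 12)/(k + 4)
s_(k+1) − s_k = (-16*k**5 - 127*k**4 - 320*k**3 - 323*k**2 - 150*k - 44)/(k**2 + 7*k + 12)
(s_(k+1) − s_k) − t_k = (12*k**4 + 74*k**3 + 97*k**2 + 41*k + 16)/(k**2 + 7*k + 12)

Invalid: residual \frac{12 k^{4} + 74 k^{3} + 97 k^{2} + 41 k + 16}{k^{2} + 7 k + 12} ≠ 0.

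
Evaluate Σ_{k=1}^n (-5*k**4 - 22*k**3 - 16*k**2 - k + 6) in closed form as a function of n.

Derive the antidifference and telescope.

r(k) = (5*k**4 + 42*k**3 + 112*k**2 + 119*k + 38)/(5*k**4 + 22*k**3 + 16*k**2 + k - 6) after simplifying.
So A=1 and B=1, with C=k**4 + 22*k**3/5 + 16*k**2/5 + k/5 - 6/5.
Key eq: (1)·f(k+1) = (1)·f(k) + (k**4 + 22*k**3/5 + 16*k**2/5 + k/5 - 6/5).
Bound: deg f ≤ 5.
Coefficient equations give f(k) = k*(k**4 + 3*k**3 - 4*k**2 - 2*k - 4)/5.
Certificate R = B(k−1)f/C = k*(k**4 + 3*k**3 - 4*k**2 - 2*k - 4)/(5*k**4 + 22*k**3 + 16*k**2 + k - 6) gives s_k = k*(-k**4 - 3*k**3 + 4*k**2 + 2*k + 4).
Verify: -5*k**4 - 22*k**3 - 16*k**2 - k + 6 matches t_k.
Evaluate: s_(n+1) = -n**5 - 8*n**4 - 18*n**3 - 14*n**2 + 3*n + 6; subtract s_(1) = 6 ⇒ S(n) = n*(-n**4 - 8*n**3 - 18*n**2 - 14*n + 3).

S(n) = n*(-n**4 - 8*n**3 - 18*n**2 - 14*n + 3)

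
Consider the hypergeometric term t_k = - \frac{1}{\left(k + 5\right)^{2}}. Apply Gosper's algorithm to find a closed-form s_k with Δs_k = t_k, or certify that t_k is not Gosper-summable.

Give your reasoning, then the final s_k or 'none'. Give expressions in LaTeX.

Ratio r(k) = (k + 5)**2/(k + 6)**2.
Gosper form: A/B · C(k+1)/C(k) with A=k**2 + 10*k + 25, B=k**2 + 12*k + 36, C=1.
Key eq: (k**2 + 10*k + 25)·f(k+1) = (k**2 + 10*k + 25)·f(k) + (1).
From deg A=2, deg B=2, deg C=0: d=0.
Generic f = c0 gives residual -1; -1 = 0 cannot hold, so t_k is not Gosper-summable.

no hypergeometric antidifference exists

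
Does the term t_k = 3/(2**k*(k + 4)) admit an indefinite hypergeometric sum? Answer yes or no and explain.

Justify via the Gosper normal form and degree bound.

No. Not Gosper-summable.

Ratio r(k) = (k + 4)/(2*(k + 5)).
A = k/2 + 2, B = k + 5, C = 1.
Set up (k/2 + 2)·f(k+1) − (k + 4)·f(k) − (1) = 0.
deg f ≤ -1 (via 1,1,0).
d = -1 < 0 ⇒ no nonzero polynomial f; not summable.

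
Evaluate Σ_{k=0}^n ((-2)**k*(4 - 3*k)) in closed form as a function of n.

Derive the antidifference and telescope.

The ratio is 2*(1 - 3*k)/(3*k - 4).
Gosper form: A/B · C(k+1)/C(k) with A=-2, B=1, C=k - 4/3.
Set up (-2)·f(k+1) − (1)·f(k) − (k - 4/3) = 0.
deg f ≤ 1 (via 0,0,1).
A polynomial solution: f(k) = -(k - 2)/3.
Then R = B(k−1)f/C = -(k - 2)/(3*k - 4), so s_k = R(k)·t_k = (-2)**k*(k - 2).
Δs = (-2)**k*(4 - 3*k), as required.
Telescope: S(n) = s_(n+1) − s_(0) = (-2)**(n + 1)*(n - 1) − (-2) = -2*(-2)**n*n + 2*(-2)**n + 2.

S(n) = -2*(-2)**n*n + 2*(-2)**n + 2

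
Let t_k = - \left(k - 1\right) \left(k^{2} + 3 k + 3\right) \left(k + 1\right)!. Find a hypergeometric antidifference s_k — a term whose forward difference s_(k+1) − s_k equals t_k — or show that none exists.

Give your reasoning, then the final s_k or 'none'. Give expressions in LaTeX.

r(k) = k*(k**3 + 7*k**2 + 17*k + 14)/(k**3 + 2*k**2 - 3) after simplifying.
Factor: A=k + 2; B=1; C=k**3 + 2*k**2 - 3.
f must satisfy (k + 2)·f(k+1) − (1)·f(k) = k**3 + 2*k**2 - 3.
d = 2 from the (1,0,3) case.
Solving with deg f ≤ 2: f(k) = k**2 - k - 3.
Then R = B(k−1)f/C = (k**2 - k - 3)/((k - 1)*(k**2 + 3*k + 3)), so s_k = R(k)·t_k = (-k**2 + k + 3)*factorial(k + 1).
Verify: -(k - 1)*(k**2 + 3*k + 3)*factorial(k + 1) matches t_k.

s_k = \left(- k^{2} + k + 3\right) \left(k + 1\right)!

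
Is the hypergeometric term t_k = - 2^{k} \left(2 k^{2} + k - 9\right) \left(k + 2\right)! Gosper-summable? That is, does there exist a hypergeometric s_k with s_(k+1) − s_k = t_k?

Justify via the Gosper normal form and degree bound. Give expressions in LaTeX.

Yes. s_k = - 2^{k} \left(k - 3\right) \left(k + 2\right)!.

The ratio is 2*(k + 3)*(k + 2*(k + 1)**2 - 8)/(2*k**2 + k - 9).
A = 2*k + 6, B = 1, C = k**2 + k/2 - 9/2.
Key eq: (2*k + 6)·f(k+1) = (1)·f(k) + (k**2 + k/2 - 9/2).
d = 1 from the (1,0,2) case.
Match coefficients ⇒ f(k) = (k - 3)/2.
Certificate R = B(k−1)f/C = (k - 3)/(2*k**2 + k - 9) gives s_k = -2**k*(k - 3)*factorial(k + 2).
Check: Δs_k = -2**k*(2*k**2 + k - 9)*factorial(k + 2). ✓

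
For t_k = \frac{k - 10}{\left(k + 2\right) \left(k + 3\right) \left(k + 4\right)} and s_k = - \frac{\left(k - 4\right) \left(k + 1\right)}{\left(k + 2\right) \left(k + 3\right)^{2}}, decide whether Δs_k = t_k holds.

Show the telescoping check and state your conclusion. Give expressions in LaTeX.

Invalid: residual \frac{2 \left(- 2 k^{2} + 7 k + 46\right)}{k^{5} + 16 k^{4} + 101 k^{3} + 314 k^{2} + 480 k + 288} ≠ 0.

s_(k+1) = -(k - 3)*(k + 2)/((k + 3)*(k + 4)**2)
s_(k+1) − s_k = ((3 - k)*(k + 2)**2*(k + 3) + (k - 4)*(k + 1)*(k + 4)**2)/((k + 2)*(k + 3)**2*(k + 4)**2)
(s_(k+1) − s_k) − t_k = 2*(-2*k**2 + 7*k + 46)/(k**5 + 16*k**4 + 101*k**3 + 314*k**2 + 480*k + 288)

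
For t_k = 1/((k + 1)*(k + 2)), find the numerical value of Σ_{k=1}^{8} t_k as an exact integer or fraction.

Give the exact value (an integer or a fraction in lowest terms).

Step 1: r(k) = (k + 1)/(k + 3).
Normal form (A,B,C) = (k + 1, k + 3, 1).
Solve (k + 1)·f(k+1) − (k + 2)·f(k) = 1.
Bound: deg f ≤ 1.
A polynomial solution: f(k) = k.
R(k) = B(k−1)·f(k)/C(k) = k*(k + 2); s_k = R·t_k = k/(k + 1).
Δs = 1/(k**2 + 3*k + 2), as required.
Evaluate s at k=9 and k=1: 9/10 and 1/2; difference 2/5.

Σ = 2/5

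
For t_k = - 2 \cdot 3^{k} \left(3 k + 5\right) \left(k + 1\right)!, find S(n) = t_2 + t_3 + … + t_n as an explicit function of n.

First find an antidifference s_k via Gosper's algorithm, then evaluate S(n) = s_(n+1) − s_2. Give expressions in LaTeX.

S(n) = - 6 \cdot 3^{n} \left(n + 2\right)! + 108

The ratio is 3*(k + 2)*(3*k + 8)/(3*k + 5).
Gosper form: A/B · C(k+1)/C(k) with A=3*k + 6, B=1, C=k + 5/3.
Need (3*k + 6)·f(k+1) − (1)·f(k) = k + 5/3.
d = 0 from the (1,0,1) case.
Coefficient equations give f(k) = 1/3.
Certificate R = B(k−1)f/C = 1/(3*k + 5) gives s_k = -2*3**k*factorial(k + 1).
Verify: -2*3**k*(3*k + 5)*factorial(k + 1) matches t_k.
Evaluate: s_(n+1) = -6*3**n*factorial(n + 2); subtract s_(2) = -108 ⇒ S(n) = -6*3**n*factorial(n + 2) + 108.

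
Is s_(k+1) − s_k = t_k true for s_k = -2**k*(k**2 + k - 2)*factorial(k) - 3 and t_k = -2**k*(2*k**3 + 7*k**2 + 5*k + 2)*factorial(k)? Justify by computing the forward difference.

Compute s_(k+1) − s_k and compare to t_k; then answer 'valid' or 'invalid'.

Valid — Δs_k = t_k.

s_(k+1) = -2**(k + 1)*(k + (k + 1)**2 - 1)*factorial(k + 1) - 3
s_(k+1) − s_k = -2**k*(2*k**3 + 7*k**2 + 5*k + 2)*factorial(k)
(s_(k+1) − s_k) − t_k = 0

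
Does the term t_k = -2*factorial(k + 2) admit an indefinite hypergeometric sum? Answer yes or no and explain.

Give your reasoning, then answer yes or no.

Step 1: r(k) = k + 3.
Normal form (A,B,C) = (k + 3, 1, 1).
f must satisfy (k + 3)·f(k+1) − (1)·f(k) = 1.
Degrees (1,0,0) ⇒ d ≤ -1.
deg f ≤ -1 is impossible — no certificate.

No — key equation has no polynomial f.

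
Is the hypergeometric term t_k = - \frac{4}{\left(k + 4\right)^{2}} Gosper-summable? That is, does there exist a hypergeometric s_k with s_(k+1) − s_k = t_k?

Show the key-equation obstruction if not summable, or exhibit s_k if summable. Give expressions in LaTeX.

No. Not Gosper-summable.

t_(k+1)/t_k = (k + 4)**2/(k + 5)**2.
Take A(k)=k**2 + 8*k + 16, B(k)=k**2 + 10*k + 25, C(k)=1.
Set up (k**2 + 8*k + 16)·f(k+1) − (k**2 + 8*k + 16)·f(k) − (1) = 0.
d = 0 from the (2,2,0) case.
f = c0 ⇒ A·f(k+1) − B(k−1)·f(k) − C = -1. The system {-1 = 0} is inconsistent; no antidifference.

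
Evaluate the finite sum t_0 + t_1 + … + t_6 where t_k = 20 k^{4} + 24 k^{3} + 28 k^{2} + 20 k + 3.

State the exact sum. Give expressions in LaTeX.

Σ = 59073

t_(k+1)/t_k = (20*k**4 + 104*k**3 + 220*k**2 + 228*k + 95)/(20*k**4 + 24*k**3 + 28*k**2 + 20*k + 3).
Gosper form: A/B · C(k+1)/C(k) with A=1, B=1, C=k**4 + 6*k**3/5 + 7*k**2/5 + k + 3/20.
Key eq: (1)·f(k+1) = (1)·f(k) + (k**4 + 6*k**3/5 + 7*k**2/5 + k + 3/20).
d = 5 from the (0,0,4) case.
Solve for f: f(k) = k*(2*k**2 - 1)*(2*k**2 - 2*k + 3)/20 (degree 5 ≤ 5).
Certificate R = B(k−1)f/C = k*(2*k**2 - 1)*(2*k**2 - 2*k + 3)/(20*k**4 + 24*k**3 + 28*k**2 + 20*k + 3) gives s_k = k*(4*k**4 - 4*k**3 + 4*k**2 + 2*k - 3).
Check: Δs_k = 20*k**4 + 24*k**3 + 28*k**2 + 20*k + 3. ✓
Σ_(k=0)^(6) t_k = s_(7) − s_(0) = 59073 − (0) = 59073.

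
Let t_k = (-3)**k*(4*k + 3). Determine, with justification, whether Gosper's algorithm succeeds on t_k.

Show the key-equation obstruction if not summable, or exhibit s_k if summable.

Yes. s_k = -(-3)**k*k.

Compute t_(k+1)/t_k: get 3*(-4*k - 7)/(4*k + 3).
Factor: A=-3; B=1; C=k + 3/4.
f must satisfy (-3)·f(k+1) − (1)·f(k) = k + 3/4.
Degrees (0,0,1) ⇒ d ≤ 1.
Solving with deg f ≤ 1: f(k) = -k/4.
Then R = B(k−1)f/C = -k/(4*k + 3), so s_k = R(k)·t_k = -(-3)**k*k.
Verify: (-3)**k*(4*k + 3) matches t_k.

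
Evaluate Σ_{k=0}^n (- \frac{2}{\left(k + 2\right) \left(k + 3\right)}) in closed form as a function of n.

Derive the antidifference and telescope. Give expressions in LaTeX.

S(n) = \frac{- n - 1}{n + 3}

The ratio is (k + 2)/(k + 4).
Gosper form: A/B · C(k+1)/C(k) with A=k + 2, B=k + 4, C=1.
Need (k + 2)·f(k+1) − (k + 3)·f(k) = 1.
Bound: deg f ≤ 1.
Solve for f: f(k) = k/2 (degree 1 ≤ 1).
So s_k = (B(k−1)f/C)·t_k = (k*(k + 3)/2)·t_k = -k/(k + 2).
s_(k+1) − s_k = -2/(k**2 + 5*k + 6) = t_k.
Σ_(k=0)^n t_k = s_(n+1) − s_(0) = ((-n - 1)/(n + 3)) − (0), i.e. (-n - 1)/(n + 3).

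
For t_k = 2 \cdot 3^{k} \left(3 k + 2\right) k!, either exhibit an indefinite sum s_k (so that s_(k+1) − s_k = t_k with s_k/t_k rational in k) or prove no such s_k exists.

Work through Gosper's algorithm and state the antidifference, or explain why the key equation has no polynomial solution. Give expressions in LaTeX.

s_k = 2 \cdot 3^{k} k!

The ratio is 3*(k + 1)*(3*k + 5)/(3*k + 2).
Gosper form: A/B · C(k+1)/C(k) with A=3*k + 3, B=1, C=k + 2/3.
Need (3*k + 3)·f(k+1) − (1)·f(k) = k + 2/3.
d = 0 from the (1,0,1) case.
Solve for f: f(k) = 1/3 (degree 0 ≤ 0).
R(k) = B(k−1)·f(k)/C(k) = 1/(3*k + 2); s_k = R·t_k = 2*3**k*factorial(k).
Check: Δs_k = 2*3**k*(3*k + 2)*factorial(k). ✓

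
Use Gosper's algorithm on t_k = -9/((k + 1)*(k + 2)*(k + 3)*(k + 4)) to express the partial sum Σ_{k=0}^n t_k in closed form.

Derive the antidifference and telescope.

Ratio r(k) = (k + 1)/(k + 5).
Gosper form: A/B · C(k+1)/C(k) with A=k + 1, B=k + 5, C=1.
Solve (k + 1)·f(k+1) − (k + 4)·f(k) = 1.
deg f ≤ 3 (via 1,1,0).
Match coefficients ⇒ f(k) = k*(k**2 + 6*k + 11)/18.
So s_k = (B(k−1)f/C)·t_k = (k*(k + 4)*(k**2 + 6*k + 11)/18)·t_k = k*(-k**2 - 6*k - 11)/(2*(k + 1)*(k + 2)*(k + 3)).
Verify: -9/(k**4 + 10*k**3 + 35*k**2 + 50*k + 24) matches t_k.
Σ_(k=0)^n t_k = s_(n+1) − s_(0) = ((-n**3 - 9*n**2 - 26*n - 18)/(2*(n**3 + 9*n**2 + 26*n + 24))) − (0), i.e. (-n**3 - 9*n**2 - 26*n - 18)/(2*(n**3 + 9*n**2 + 26*n + 24)).

S(n) = (-n**3 - 9*n**2 - 26*n - 18)/(2*(n**3 + 9*n**2 + 26*n + 24))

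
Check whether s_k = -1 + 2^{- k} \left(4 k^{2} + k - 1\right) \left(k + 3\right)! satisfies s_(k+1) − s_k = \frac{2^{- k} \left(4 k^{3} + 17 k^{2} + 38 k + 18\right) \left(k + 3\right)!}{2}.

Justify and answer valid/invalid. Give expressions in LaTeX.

s_(k+1) = 2**(-k - 1)*(k + 4*(k + 1)**2)*factorial(k + 4) - 1
s_(k+1) − s_k = (4*k**3 + 17*k**2 + 38*k + 18)*factorial(k + 3)/(2*2**k)
(s_(k+1) − s_k) − t_k = 0

valid; difference matches t_k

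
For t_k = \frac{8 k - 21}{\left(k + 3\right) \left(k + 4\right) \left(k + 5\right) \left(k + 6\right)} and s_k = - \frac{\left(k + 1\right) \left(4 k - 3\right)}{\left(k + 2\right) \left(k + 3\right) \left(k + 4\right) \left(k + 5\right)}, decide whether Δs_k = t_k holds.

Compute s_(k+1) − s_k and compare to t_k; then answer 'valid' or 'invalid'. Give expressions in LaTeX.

Invalid: residual \frac{4 \left(5 - 3 k\right)}{k^{5} + 20 k^{4} + 155 k^{3} + 580 k^{2} + 1044 k + 720} ≠ 0.

s_(k+1) = -(k + 2)*(4*k + 1)/((k + 3)*(k + 4)*(k + 5)*(k + 6))
s_(k+1) − s_k = (8*k**2 - 17*k - 22)/(k**5 + 20*k**4 + 155*k**3 + 580*k**2 + 1044*k + 720)
(s_(k+1) − s_k) − t_k = 4*(5 - 3*k)/(k**5 + 20*k**4 + 155*k**3 + 580*k**2 + 1044*k + 720)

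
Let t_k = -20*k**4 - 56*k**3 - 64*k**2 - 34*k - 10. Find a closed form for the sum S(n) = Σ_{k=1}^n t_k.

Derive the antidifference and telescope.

t_(k+1)/t_k = (10*k**4 + 68*k**3 + 176*k**2 + 205*k + 92)/(10*k**4 + 28*k**3 + 32*k**2 + 17*k + 5).
Gosper form: A/B · C(k+1)/C(k) with A=1, B=1, C=k**4 + 14*k**3/5 + 16*k**2/5 + 17*k/10 + 1/2.
Key eq: (1)·f(k+1) = (1)·f(k) + (k**4 + 14*k**3/5 + 16*k**2/5 + 17*k/10 + 1/2).
Bound: deg f ≤ 5.
A polynomial solution: f(k) = k*(4*k**4 + 4*k**3 - k + 3)/20.
So s_k = (B(k−1)f/C)·t_k = (k*(4*k**4 + 4*k**3 - k + 3)/(2*(10*k**4 + 28*k**3 + 32*k**2 + 17*k + 5)))·t_k = k*(-4*k**4 - 4*k**3 + k - 3).
Verify: -20*k**4 - 56*k**3 - 64*k**2 - 34*k - 10 matches t_k.
Σ_(k=1)^n t_k = s_(n+1) − s_(1) = (-4*n**5 - 24*n**4 - 56*n**3 - 63*n**2 - 37*n - 10) − (-10), i.e. n*(-4*n**4 - 24*n**3 - 56*n**2 - 63*n - 37).

S(n) = n*(-4*n**4 - 24*n**3 - 56*n**2 - 63*n - 37)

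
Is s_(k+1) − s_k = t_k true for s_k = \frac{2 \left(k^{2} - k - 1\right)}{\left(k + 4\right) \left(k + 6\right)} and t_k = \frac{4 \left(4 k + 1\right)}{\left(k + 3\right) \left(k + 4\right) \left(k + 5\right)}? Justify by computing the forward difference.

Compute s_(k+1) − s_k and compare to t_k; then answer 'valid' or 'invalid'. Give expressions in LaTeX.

s_(k+1) = 2*(-k + (k + 1)**2 - 2)/((k + 5)*(k + 7))
s_(k+1) − s_k = 2*(11*k**2 + 61*k + 11)/(k**4 + 22*k**3 + 179*k**2 + 638*k + 840)
(s_(k+1) − s_k) − t_k = 6*(k**3 - 4*k**2 - 56*k - 17)/(k**5 + 25*k**4 + 245*k**3 + 1175*k**2 + 2754*k + 2520)

Invalid: residual \frac{6 \left(k^{3} - 4 k^{2} - 56 k - 17\right)}{k^{5} + 25 k^{4} + 245 k^{3} + 1175 k^{2} + 2754 k + 2520} ≠ 0.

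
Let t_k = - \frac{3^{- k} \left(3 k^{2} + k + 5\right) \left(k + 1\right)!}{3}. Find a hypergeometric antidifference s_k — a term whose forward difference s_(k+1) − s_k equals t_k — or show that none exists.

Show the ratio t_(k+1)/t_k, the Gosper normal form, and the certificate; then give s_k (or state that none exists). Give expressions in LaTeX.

s_k = - 3^{- k} \left(3 k + 1\right) \left(k + 1\right)!

Ratio r(k) = (k + 2)*(k + 3*(k + 1)**2 + 6)/(3*(3*k**2 + k + 5)).
Factor: A=k/3 + 2/3; B=1; C=k**2 + k/3 + 5/3.
Solve (k/3 + 2/3)·f(k+1) − (1)·f(k) = k**2 + k/3 + 5/3.
deg f ≤ 1 (via 1,0,2).
Match coefficients ⇒ f(k) = 3*k + 1.
Get s_k = R·t_k = -(3*k + 1)*factorial(k + 1)/3**k with R(k) = B(k−1)f(k)/C(k) = 3*(3*k + 1)/(3*k**2 + k + 5).
s_(k+1) − s_k = -(3*k**2 + k + 5)*factorial(k + 1)/(3*3**k) = t_k.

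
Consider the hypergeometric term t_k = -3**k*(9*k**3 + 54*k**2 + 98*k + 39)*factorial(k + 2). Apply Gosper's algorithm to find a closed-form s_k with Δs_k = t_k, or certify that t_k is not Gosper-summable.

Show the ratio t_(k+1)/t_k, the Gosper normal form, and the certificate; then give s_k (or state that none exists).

The ratio is 3*(9*k**4 + 108*k**3 + 476*k**2 + 899*k + 600)/(9*k**3 + 54*k**2 + 98*k + 39).
So A=3*k + 9 and B=1, with C=k**3 + 6*k**2 + 98*k/9 + 13/3.
Need (3*k + 9)·f(k+1) − (1)·f(k) = k**3 + 6*k**2 + 98*k/9 + 13/3.
deg f ≤ 2 (via 1,0,3).
Coefficient equations give f(k) = (3*k**2 + 4*k - 3)/9.
So s_k = (B(k−1)f/C)·t_k = ((3*k**2 + 4*k - 3)/(9*k**3 + 54*k**2 + 98*k + 39))·t_k = -3**k*(3*k**2 + 4*k - 3)*factorial(k + 2).
Verify: -3**k*(9*k**3 + 54*k**2 + 98*k + 39)*factorial(k + 2) matches t_k.

s_k = -3**k*(3*k**2 + 4*k - 3)*factorial(k + 2)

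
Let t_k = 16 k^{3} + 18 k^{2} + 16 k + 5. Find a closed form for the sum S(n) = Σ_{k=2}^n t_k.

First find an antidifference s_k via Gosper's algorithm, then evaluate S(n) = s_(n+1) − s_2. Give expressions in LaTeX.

S(n) = 4 n^{4} + 14 n^{3} + 21 n^{2} + 16 n - 55

Ratio r(k) = (16*k**3 + 66*k**2 + 100*k + 55)/(16*k**3 + 18*k**2 + 16*k + 5).
So A=1 and B=1, with C=k**3 + 9*k**2/8 + k + 5/16.
Solve (1)·f(k+1) − (1)·f(k) = k**3 + 9*k**2/8 + k + 5/16.
deg f ≤ 4 (via 0,0,3).
Solve for f: f(k) = k**2*(4*k**2 - 2*k + 3)/16 (degree 4 ≤ 4).
Certificate R = B(k−1)f/C = k**2*(4*k**2 - 2*k + 3)/(16*k**3 + 18*k**2 + 16*k + 5) gives s_k = k**2*(4*k**2 - 2*k + 3).
Check: Δs_k = 16*k**3 + 18*k**2 + 16*k + 5. ✓
Σ_(k=2)^n t_k = s_(n+1) − s_(2) = (4*n**4 + 14*n**3 + 21*n**2 + 16*n + 5) − (60), i.e. 4*n**4 + 14*n**3 + 21*n**2 + 16*n - 55.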